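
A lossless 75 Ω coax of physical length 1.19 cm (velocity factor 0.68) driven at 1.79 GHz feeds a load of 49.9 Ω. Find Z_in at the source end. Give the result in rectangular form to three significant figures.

Z_in ≈ 63 + j25.5 Ω

λ = v/f = 0.68·c / 1.79 GHz = 0.114 m
βl = 2π·l/λ = 2π × 0.104 = 37.6°
tan(βl) = tan(37.6°) = 0.77
Z_in = Z_0·(Z_L + jZ_0·tanβl)/(Z_0 + jZ_L·tanβl)
     = 75·(49.9 + j57.7)/(75 + j38.4)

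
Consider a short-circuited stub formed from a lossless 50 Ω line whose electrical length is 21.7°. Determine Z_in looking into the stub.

tan(βl) = 0.398
For a short-circuited stub, Z_in = jZ_0·tan(βl)

Z_in ≈ +j19.9 Ω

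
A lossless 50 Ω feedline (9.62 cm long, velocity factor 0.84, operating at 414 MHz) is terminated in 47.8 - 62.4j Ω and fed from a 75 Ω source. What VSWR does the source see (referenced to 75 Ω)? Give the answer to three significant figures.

VSWR ≈ 4.99

λ = v/f = 0.84·c / 414 MHz = 0.609 m
βl = 2π·l/λ = 2π × 0.158 = 56.9°
tan(βl) = 1.53
Z_in = Z_0·(Z_L + jZ_0·tanβl)/(Z_0 + jZ_L·tanβl) = 15.1 − j2.67 Ω
Γ_s = (Z_in − Z_s)/(Z_in + Z_s) = (-59.9 − j2.67)/(90.1 − j2.67), |Γ_s| = 0.666
VSWR = (1 + |Γ_s|)/(1 − |Γ_s|)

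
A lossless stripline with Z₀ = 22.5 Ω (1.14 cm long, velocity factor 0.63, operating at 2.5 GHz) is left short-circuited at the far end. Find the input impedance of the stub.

Z_in ≈ +j31.3 Ω

λ = v/f = 0.63·c / 2.5 GHz = 0.0756 m
βl = 2π·l/λ = 2π × 0.151 = 54.3°
tan(βl) = 1.39
For a short-circuited stub, Z_in = jZ_0·tan(βl)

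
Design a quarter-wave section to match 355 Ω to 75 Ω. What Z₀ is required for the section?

Z_qwt ≈ 163 Ω

Z_qwt = √(Z_0·R_L) = √(75 × 355) = √26620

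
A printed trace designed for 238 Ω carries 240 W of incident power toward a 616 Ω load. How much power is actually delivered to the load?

Γ = (616 − 238)/(616 + 238) = 0.443
|Γ|² = 0.196
P_refl = |Γ|²·P_inc = 47 W, P_del = (1 − |Γ|²)·P_inc = 193 W

P_delivered ≈ 193 W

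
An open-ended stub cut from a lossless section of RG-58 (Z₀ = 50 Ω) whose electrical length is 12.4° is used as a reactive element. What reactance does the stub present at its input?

tan(βl) = 0.22
For an open-ended stub, Z_in = −jZ_0·cot(βl) = −jZ_0/tan(βl)

X_in ≈ -227 Ω (capacitive)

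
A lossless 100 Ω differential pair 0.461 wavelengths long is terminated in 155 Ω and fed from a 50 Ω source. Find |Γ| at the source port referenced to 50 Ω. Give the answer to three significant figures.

βl = 2π × 0.461 = 166°
tan(βl) = -0.25
Z_in = Z_0·(Z_L + jZ_0·tanβl)/(Z_0 + jZ_L·tanβl) = 143 + j30.5 Ω
Γ_s = (Z_in − Z_s)/(Z_in + Z_s) = (93.2 + j30.5)/(193 + j30.5), |Γ_s| = 0.501

|Γ| ≈ 0.501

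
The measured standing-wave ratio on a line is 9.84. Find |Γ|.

|Γ| ≈ 0.815

|Γ| = (S − 1)/(S + 1) = (9.84 − 1)/(9.84 + 1) = 8.84/10.8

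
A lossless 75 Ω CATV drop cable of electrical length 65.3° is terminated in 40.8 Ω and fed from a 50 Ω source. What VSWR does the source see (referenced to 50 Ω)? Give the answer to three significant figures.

tan(βl) = 2.17
Z_in = Z_0·(Z_L + jZ_0·tanβl)/(Z_0 + jZ_L·tanβl) = 97.4 + j47.9 Ω
Γ_s = (Z_in − Z_s)/(Z_in + Z_s) = (47.4 + j47.9)/(147 + j47.9), |Γ_s| = 0.435
VSWR = (1 + |Γ_s|)/(1 − |Γ_s|)

VSWR ≈ 2.54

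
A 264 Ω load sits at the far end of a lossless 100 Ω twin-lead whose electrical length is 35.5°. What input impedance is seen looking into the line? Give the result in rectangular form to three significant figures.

Z_in ≈ 87.6 − j93.7 Ω

tan(βl) = tan(35.5°) = 0.713
Z_in = Z_0·(Z_L + jZ_0·tanβl)/(Z_0 + jZ_L·tanβl)
     = 100·(264 + j71.3)/(100 + j188)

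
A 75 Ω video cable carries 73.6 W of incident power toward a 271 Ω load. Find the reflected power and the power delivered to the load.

P_reflected ≈ 23.6 W; P_delivered ≈ 50 W

Γ = (271 − 75)/(271 + 75) = 0.566
|Γ|² = 0.321
P_refl = |Γ|²·P_inc = 23.6 W, P_del = (1 − |Γ|²)·P_inc = 50 W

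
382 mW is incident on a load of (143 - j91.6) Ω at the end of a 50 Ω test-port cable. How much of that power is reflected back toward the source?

|Γ| = |(93 − j91.6)/(193 − j91.6)| = 0.611
|Γ|² = 0.373
P_refl = |Γ|²·P_inc = 143 mW, P_del = (1 − |Γ|²)·P_inc = 239 mW

P_reflected ≈ 143 mW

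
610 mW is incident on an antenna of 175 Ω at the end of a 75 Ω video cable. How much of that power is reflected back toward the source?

Γ = (175 − 75)/(175 + 75) = 0.4
|Γ|² = 0.16
P_refl = |Γ|²·P_inc = 97.6 mW, P_del = (1 − |Γ|²)·P_inc = 512 mW

P_reflected ≈ 97.6 mW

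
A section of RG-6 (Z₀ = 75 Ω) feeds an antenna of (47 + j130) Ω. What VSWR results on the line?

VSWR ≈ 6.87

Γ = (Z_L − Z_0)/(Z_L + Z_0) = (-28 + j130)/(122 + j130)
|Γ| = 133/178 = 0.746
VSWR = (1 + |Γ|)/(1 − |Γ|) = 1.75/0.254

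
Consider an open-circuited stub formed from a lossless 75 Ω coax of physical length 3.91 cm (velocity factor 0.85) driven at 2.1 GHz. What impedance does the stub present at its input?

λ = v/f = 0.85·c / 2.1 GHz = 0.121 m
βl = 2π·l/λ = 2π × 0.322 = 116°
tan(βl) = -2.06
For an open-circuited stub, Z_in = −jZ_0·cot(βl) = −jZ_0/tan(βl)

Z_in ≈ +j36.5 Ω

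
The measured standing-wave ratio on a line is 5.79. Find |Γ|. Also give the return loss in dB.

|Γ| ≈ 0.705; return loss ≈ 3.03 dB

|Γ| = (S − 1)/(S + 1) = (5.79 − 1)/(5.79 + 1) = 4.79/6.79
RL = −20·log₁₀|Γ| = −20·log₁₀(0.705)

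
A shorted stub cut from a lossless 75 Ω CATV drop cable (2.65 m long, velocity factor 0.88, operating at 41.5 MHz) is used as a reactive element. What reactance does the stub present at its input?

λ = v/f = 0.88·c / 41.5 MHz = 6.36 m
βl = 2π·l/λ = 2π × 0.417 = 150°
tan(βl) = -0.578
For a shorted stub, Z_in = jZ_0·tan(βl)

X_in ≈ -43.4 Ω (capacitive)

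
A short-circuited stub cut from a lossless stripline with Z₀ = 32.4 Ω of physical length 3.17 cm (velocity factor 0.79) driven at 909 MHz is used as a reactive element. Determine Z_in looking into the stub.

Z_in ≈ +j31 Ω

λ = v/f = 0.79·c / 909 MHz = 0.261 m
βl = 2π·l/λ = 2π × 0.122 = 43.8°
tan(βl) = 0.958
For a short-circuited stub, Z_in = jZ_0·tan(βl)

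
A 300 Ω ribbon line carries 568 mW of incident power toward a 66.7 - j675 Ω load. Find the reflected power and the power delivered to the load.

P_reflected ≈ 491 mW; P_delivered ≈ 77 mW

|Γ| = |(-233.3 − j675)/(366.7 − j675)| = 0.93
|Γ|² = 0.864
P_refl = |Γ|²·P_inc = 491 mW, P_del = (1 − |Γ|²)·P_inc = 77 mW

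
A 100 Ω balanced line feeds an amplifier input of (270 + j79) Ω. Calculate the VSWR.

Γ = (Z_L − Z_0)/(Z_L + Z_0) = (170 + j79)/(370 + j79)
|Γ| = 187/378 = 0.495
VSWR = (1 + |Γ|)/(1 − |Γ|) = 1.5/0.505

VSWR ≈ 2.96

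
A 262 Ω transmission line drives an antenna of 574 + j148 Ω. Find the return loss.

Γ = (312 + j148)/(836 + j148), |Γ| = 0.407
RL = −20·log₁₀|Γ| = −20·log₁₀(0.407)

RL ≈ 7.81 dB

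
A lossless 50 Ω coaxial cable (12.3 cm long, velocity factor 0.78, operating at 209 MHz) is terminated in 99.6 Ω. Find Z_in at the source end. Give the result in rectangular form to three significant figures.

Z_in ≈ 45.2 − j33.1 Ω

λ = v/f = 0.78·c / 209 MHz = 1.12 m
βl = 2π·l/λ = 2π × 0.11 = 39.5°
tan(βl) = tan(39.5°) = 0.826
Z_in = Z_0·(Z_L + jZ_0·tanβl)/(Z_0 + jZ_L·tanβl)
     = 50·(99.6 + j41.3)/(50 + j82.2)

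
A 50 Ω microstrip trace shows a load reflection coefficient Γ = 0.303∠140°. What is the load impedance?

Z_L ≈ 29.2 + j12.5 Ω

Z_L = Z_0·(1 + Γ)/(1 − Γ) = 50·(0.768 + j0.195)/(1.23 − j0.195)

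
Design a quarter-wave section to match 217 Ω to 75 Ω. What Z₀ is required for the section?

Z_qwt ≈ 128 Ω

Z_qwt = √(Z_0·R_L) = √(75 × 217) = √16280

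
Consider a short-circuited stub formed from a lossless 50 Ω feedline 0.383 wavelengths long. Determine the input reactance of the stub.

X_in ≈ -45.2 Ω (capacitive)

βl = 2π × 0.383 = 138°
tan(βl) = -0.904
For a short-circuited stub, Z_in = jZ_0·tan(βl)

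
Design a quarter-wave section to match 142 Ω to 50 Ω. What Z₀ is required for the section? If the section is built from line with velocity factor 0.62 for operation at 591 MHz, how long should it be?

Z_qwt ≈ 84.3 Ω; length ≈ 7.87 cm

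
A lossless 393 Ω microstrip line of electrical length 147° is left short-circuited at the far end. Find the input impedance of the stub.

Z_in ≈ −j255 Ω

tan(βl) = -0.649
For a short-circuited stub, Z_in = jZ_0·tan(βl)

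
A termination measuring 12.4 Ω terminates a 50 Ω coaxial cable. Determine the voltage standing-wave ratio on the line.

VSWR ≈ 4.03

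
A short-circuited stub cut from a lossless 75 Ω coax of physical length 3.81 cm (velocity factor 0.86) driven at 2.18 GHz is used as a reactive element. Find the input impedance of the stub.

Z_in ≈ −j154 Ω

λ = v/f = 0.86·c / 2.18 GHz = 0.118 m
βl = 2π·l/λ = 2π × 0.322 = 116°
tan(βl) = -2.06
For a short-circuited stub, Z_in = jZ_0·tan(βl)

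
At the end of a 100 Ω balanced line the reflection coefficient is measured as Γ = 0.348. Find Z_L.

Z_L = Z_0·(1 + Γ)/(1 − Γ) = 100·(1.35)/(0.652)

Z_L ≈ 207 Ω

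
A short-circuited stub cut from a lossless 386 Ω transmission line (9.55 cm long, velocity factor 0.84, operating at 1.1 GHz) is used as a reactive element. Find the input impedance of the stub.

Z_in ≈ −j222 Ω

λ = v/f = 0.84·c / 1.1 GHz = 0.229 m
βl = 2π·l/λ = 2π × 0.417 = 150°
tan(βl) = -0.576
For a short-circuited stub, Z_in = jZ_0·tan(βl)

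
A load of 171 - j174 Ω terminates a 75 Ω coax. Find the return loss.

Γ = (96 − j174)/(246 − j174), |Γ| = 0.66
RL = −20·log₁₀|Γ| = −20·log₁₀(0.66)

RL ≈ 3.62 dB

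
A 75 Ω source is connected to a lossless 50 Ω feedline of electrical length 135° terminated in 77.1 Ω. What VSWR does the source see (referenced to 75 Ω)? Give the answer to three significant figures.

tan(βl) = -1
Z_in = Z_0·(Z_L + jZ_0·tanβl)/(Z_0 + jZ_L·tanβl) = 45.7 + j20.4 Ω
Γ_s = (Z_in − Z_s)/(Z_in + Z_s) = (-29.3 + j20.4)/(121 + j20.4), |Γ_s| = 0.292
VSWR = (1 + |Γ_s|)/(1 − |Γ_s|)

VSWR ≈ 1.83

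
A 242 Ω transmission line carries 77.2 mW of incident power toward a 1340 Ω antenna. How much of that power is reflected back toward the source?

P_reflected ≈ 37.2 mW

Γ = (1340 − 242)/(1340 + 242) = 0.694
|Γ|² = 0.482
P_refl = |Γ|²·P_inc = 37.2 mW, P_del = (1 − |Γ|²)·P_inc = 40 mW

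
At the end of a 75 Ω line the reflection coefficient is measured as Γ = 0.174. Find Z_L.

Z_L = Z_0·(1 + Γ)/(1 − Γ) = 75·(1.17)/(0.826)

Z_L ≈ 107 Ω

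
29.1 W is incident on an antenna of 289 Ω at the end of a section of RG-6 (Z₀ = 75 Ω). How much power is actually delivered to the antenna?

P_delivered ≈ 19 W

Γ = (289 − 75)/(289 + 75) = 0.588
|Γ|² = 0.346
P_refl = |Γ|²·P_inc = 10.1 W, P_del = (1 − |Γ|²)·P_inc = 19 W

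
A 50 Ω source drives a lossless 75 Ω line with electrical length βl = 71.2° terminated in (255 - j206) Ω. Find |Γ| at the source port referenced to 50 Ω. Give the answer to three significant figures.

tan(βl) = 2.94
Z_in = Z_0·(Z_L + jZ_0·tanβl)/(Z_0 + jZ_L·tanβl) = 13.5 − j13.3 Ω
Γ_s = (Z_in − Z_s)/(Z_in + Z_s) = (-36.5 − j13.3)/(63.5 − j13.3), |Γ_s| = 0.599

|Γ| ≈ 0.599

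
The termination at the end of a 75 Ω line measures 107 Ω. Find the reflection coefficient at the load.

Γ = (Z_L − Z_0)/(Z_L + Z_0) = (107 − 75)/(107 + 75) = 32/182

Γ = 0.176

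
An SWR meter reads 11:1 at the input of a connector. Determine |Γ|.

|Γ| ≈ 0.833

|Γ| = (S − 1)/(S + 1) = (11 − 1)/(11 + 1) = 10/12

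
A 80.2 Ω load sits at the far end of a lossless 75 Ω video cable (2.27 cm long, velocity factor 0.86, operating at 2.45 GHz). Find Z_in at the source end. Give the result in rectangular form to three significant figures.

λ = v/f = 0.86·c / 2.45 GHz = 0.105 m
βl = 2π·l/λ = 2π × 0.216 = 77.6°
tan(βl) = tan(77.6°) = 4.55
Z_in = Z_0·(Z_L + jZ_0·tanβl)/(Z_0 + jZ_L·tanβl)
     = 75·(80.2 + j341)/(75 + j365)

Z_in ≈ 70.5 − j1.98 Ω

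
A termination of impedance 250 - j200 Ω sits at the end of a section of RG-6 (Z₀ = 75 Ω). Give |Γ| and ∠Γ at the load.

Γ ≈ 0.696 ∠ -17.2°

Γ = (Z_L − Z_0)/(Z_L + Z_0) = (175 − j200)/(325 − j200)
|Γ| = 266/382 = 0.696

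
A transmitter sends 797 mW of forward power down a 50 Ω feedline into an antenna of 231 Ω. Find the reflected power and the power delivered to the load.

Γ = (231 − 50)/(231 + 50) = 0.644
|Γ|² = 0.415
P_refl = |Γ|²·P_inc = 331 mW, P_del = (1 − |Γ|²)·P_inc = 466 mW

P_reflected ≈ 331 mW; P_delivered ≈ 466 mW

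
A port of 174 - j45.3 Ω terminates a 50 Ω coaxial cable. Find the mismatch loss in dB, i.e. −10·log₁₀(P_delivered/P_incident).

Γ = (124 − j45.3)/(224 − j45.3), |Γ| = 0.578
|Γ|² = 0.334, so P_del/P_inc = 1 − |Γ|² = 0.666
ML = −10·log₁₀(1 − |Γ|²)

mismatch loss ≈ 1.76 dB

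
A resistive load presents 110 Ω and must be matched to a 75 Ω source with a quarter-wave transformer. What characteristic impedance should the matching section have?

Z_qwt ≈ 90.8 Ω

Z_qwt = √(Z_0·R_L) = √(75 × 110) = √8250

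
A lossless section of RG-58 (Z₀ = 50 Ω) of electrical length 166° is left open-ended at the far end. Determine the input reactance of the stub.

tan(βl) = -0.249
For an open-ended stub, Z_in = −jZ_0·cot(βl) = −jZ_0/tan(βl)

X_in ≈ 201 Ω (inductive)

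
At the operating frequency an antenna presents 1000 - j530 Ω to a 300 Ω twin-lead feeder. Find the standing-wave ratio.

Γ = (Z_L − Z_0)/(Z_L + Z_0) = (700 − j530)/(1300 − j530)
|Γ| = 878/1400 = 0.625
VSWR = (1 + |Γ|)/(1 − |Γ|) = 1.63/0.375

VSWR ≈ 4.34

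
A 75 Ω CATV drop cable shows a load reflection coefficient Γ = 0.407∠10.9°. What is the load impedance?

Z_L ≈ 171 + j31.5 Ω

Z_L = Z_0·(1 + Γ)/(1 − Γ) = 75·(1.4 + j0.077)/(0.6 − j0.077)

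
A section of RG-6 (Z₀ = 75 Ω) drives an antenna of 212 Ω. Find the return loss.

Γ = (212 − 75)/(212 + 75) = 0.477
RL = −20·log₁₀|Γ| = −20·log₁₀(0.477)

RL ≈ 6.42 dB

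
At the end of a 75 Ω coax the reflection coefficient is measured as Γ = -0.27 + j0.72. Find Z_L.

Z_L ≈ 14.4 + j50.7 Ω

Z_L = Z_0·(1 + Γ)/(1 − Γ) = 75·(0.73 + j0.72)/(1.27 − j0.72)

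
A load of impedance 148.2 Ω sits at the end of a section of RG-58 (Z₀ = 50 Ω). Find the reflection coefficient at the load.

Γ = 0.495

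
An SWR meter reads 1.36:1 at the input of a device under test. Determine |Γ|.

|Γ| = (S − 1)/(S + 1) = (1.36 − 1)/(1.36 + 1) = 0.36/2.36

|Γ| ≈ 0.153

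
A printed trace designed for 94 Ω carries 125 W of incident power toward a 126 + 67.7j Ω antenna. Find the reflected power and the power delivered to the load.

P_reflected ≈ 13.2 W; P_delivered ≈ 112 W

|Γ| = |(32 + j67.7)/(220 + j67.7)| = 0.325
|Γ|² = 0.106
P_refl = |Γ|²·P_inc = 13.2 W, P_del = (1 − |Γ|²)·P_inc = 112 W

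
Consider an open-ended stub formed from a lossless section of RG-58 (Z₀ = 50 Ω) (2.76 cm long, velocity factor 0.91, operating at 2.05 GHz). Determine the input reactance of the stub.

λ = v/f = 0.91·c / 2.05 GHz = 0.133 m
βl = 2π·l/λ = 2π × 0.207 = 74.6°
tan(βl) = 3.63
For an open-ended stub, Z_in = −jZ_0·cot(βl) = −jZ_0/tan(βl)

X_in ≈ -13.8 Ω (capacitive)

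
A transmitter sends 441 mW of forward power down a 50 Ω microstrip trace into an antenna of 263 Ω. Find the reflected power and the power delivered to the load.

Γ = (263 − 50)/(263 + 50) = 0.681
|Γ|² = 0.463
P_refl = |Γ|²·P_inc = 204 mW, P_del = (1 − |Γ|²)·P_inc = 237 mW

P_reflected ≈ 204 mW; P_delivered ≈ 237 mW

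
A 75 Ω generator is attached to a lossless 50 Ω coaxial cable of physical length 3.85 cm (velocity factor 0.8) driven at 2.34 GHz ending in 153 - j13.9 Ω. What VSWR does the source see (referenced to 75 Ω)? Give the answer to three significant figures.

VSWR ≈ 3.31

λ = v/f = 0.8·c / 2.34 GHz = 0.103 m
βl = 2π·l/λ = 2π × 0.375 = 135°
tan(βl) = -0.995
Z_in = Z_0·(Z_L + jZ_0·tanβl)/(Z_0 + jZ_L·tanβl) = 31.1 + j42.9 Ω
Γ_s = (Z_in − Z_s)/(Z_in + Z_s) = (-43.9 + j42.9)/(106 + j42.9), |Γ_s| = 0.536
VSWR = (1 + |Γ_s|)/(1 − |Γ_s|)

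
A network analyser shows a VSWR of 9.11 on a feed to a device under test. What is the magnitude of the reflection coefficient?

|Γ| ≈ 0.802

|Γ| = (S − 1)/(S + 1) = (9.11 − 1)/(9.11 + 1) = 8.11/10.1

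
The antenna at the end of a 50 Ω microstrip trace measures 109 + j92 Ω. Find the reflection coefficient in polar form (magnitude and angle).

Γ = (Z_L − Z_0)/(Z_L + Z_0) = (59 + j92)/(159 + j92)
|Γ| = 109/184 = 0.595

Γ ≈ 0.595 ∠ 27.3°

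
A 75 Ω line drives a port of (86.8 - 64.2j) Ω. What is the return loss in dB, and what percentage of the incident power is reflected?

RL ≈ 8.52 dB; 14.1% of incident power reflected

Γ = (11.8 − j64.2)/(161.8 − j64.2), |Γ| = 0.375
RL = −20·log₁₀(0.375) = 8.52 dB
P_refl/P_inc = |Γ|² = 0.141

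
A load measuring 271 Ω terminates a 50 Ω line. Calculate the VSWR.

For a purely resistive load, VSWR = R_L/Z_0 or Z_0/R_L (whichever > 1) = 271/50

VSWR ≈ 5.42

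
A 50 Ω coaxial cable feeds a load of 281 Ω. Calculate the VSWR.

Γ = (281 − 50)/(281 + 50) = 0.698
VSWR = (1 + 0.698)/(1 − 0.698)

VSWR ≈ 5.62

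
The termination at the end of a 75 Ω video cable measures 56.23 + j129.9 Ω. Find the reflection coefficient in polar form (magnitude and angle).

Γ ≈ 0.711 ∠ 53.5°

Γ = (Z_L − Z_0)/(Z_L + Z_0) = (-18.77 + j129.9)/(131.2 + j129.9)
|Γ| = 131/185 = 0.711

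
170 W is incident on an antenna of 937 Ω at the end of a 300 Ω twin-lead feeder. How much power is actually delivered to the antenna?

P_delivered ≈ 125 W

Γ = (937 − 300)/(937 + 300) = 0.515
|Γ|² = 0.265
P_refl = |Γ|²·P_inc = 45.1 W, P_del = (1 − |Γ|²)·P_inc = 125 W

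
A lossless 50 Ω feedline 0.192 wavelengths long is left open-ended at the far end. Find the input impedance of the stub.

βl = 2π × 0.192 = 69.1°
tan(βl) = 2.62
For an open-ended stub, Z_in = −jZ_0·cot(βl) = −jZ_0/tan(βl)

Z_in ≈ −j19.1 Ω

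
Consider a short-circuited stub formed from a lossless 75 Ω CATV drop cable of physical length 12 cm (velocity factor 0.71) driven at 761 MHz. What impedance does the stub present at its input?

Z_in ≈ −j36 Ω

λ = v/f = 0.71·c / 761 MHz = 0.28 m
βl = 2π·l/λ = 2π × 0.429 = 154°
tan(βl) = -0.48
For a short-circuited stub, Z_in = jZ_0·tan(βl)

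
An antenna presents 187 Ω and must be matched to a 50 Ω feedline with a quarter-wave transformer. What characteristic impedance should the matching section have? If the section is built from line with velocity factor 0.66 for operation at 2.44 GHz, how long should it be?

Z_qwt ≈ 96.7 Ω; length ≈ 2.03 cm

Z_qwt = √(Z_0·R_L) = √(50 × 187) = √9350
λ = 0.66·c/f = 0.0811 m, so l = λ/4 = 0.0203 m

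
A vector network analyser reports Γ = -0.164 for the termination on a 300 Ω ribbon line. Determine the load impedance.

Z_L ≈ 215 Ω

Z_L = Z_0·(1 + Γ)/(1 − Γ) = 300·(0.836)/(1.16)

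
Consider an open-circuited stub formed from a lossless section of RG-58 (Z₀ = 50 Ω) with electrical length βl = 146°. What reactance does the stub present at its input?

X_in ≈ 74.1 Ω (inductive)

tan(βl) = -0.675
For an open-circuited stub, Z_in = −jZ_0·cot(βl) = −jZ_0/tan(βl)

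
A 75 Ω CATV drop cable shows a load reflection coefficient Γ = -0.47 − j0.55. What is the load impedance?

Z_L ≈ 14.5 − j33.5 Ω

Z_L = Z_0·(1 + Γ)/(1 − Γ) = 75·(0.53 − j0.55)/(1.47 + j0.55)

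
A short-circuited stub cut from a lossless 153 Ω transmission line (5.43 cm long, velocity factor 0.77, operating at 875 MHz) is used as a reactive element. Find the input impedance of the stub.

Z_in ≈ +j535 Ω

λ = v/f = 0.77·c / 875 MHz = 0.264 m
βl = 2π·l/λ = 2π × 0.206 = 74°
tan(βl) = 3.5
For a short-circuited stub, Z_in = jZ_0·tan(βl)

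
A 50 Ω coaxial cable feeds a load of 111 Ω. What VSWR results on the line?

VSWR ≈ 2.22

Γ = (111 − 50)/(111 + 50) = 0.379
VSWR = (1 + 0.379)/(1 − 0.379)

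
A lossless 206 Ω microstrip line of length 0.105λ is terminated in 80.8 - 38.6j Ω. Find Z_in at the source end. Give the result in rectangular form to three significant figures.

Z_in ≈ 92.2 + j81.3 Ω

βl = 2π × 0.105 = 37.8°
tan(βl) = tan(37.8°) = 0.776
Z_in = Z_0·(Z_L + jZ_0·tanβl)/(Z_0 + jZ_L·tanβl)
     = 206·(80.8 + j121)/(236 + j62.7)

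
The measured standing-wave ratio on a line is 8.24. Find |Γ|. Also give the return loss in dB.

|Γ| ≈ 0.784; return loss ≈ 2.12 dB

|Γ| = (S − 1)/(S + 1) = (8.24 − 1)/(8.24 + 1) = 7.24/9.24
RL = −20·log₁₀|Γ| = −20·log₁₀(0.784)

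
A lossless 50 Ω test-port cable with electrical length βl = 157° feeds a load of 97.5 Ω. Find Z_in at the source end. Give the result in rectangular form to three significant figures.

Z_in ≈ 68.3 + j35.3 Ω

tan(βl) = tan(157°) = -0.424
Z_in = Z_0·(Z_L + jZ_0·tanβl)/(Z_0 + jZ_L·tanβl)
     = 50·(97.5 − j21.2)/(50 − j41.4)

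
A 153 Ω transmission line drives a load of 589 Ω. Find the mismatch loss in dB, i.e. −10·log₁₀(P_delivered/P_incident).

Γ = (589 − 153)/(589 + 153) = 0.588
|Γ|² = 0.345, so P_del/P_inc = 1 − |Γ|² = 0.655
ML = −10·log₁₀(1 − |Γ|²)

mismatch loss ≈ 1.84 dB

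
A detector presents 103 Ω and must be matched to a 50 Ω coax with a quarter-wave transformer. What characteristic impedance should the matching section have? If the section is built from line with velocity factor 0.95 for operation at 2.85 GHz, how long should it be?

Z_qwt = √(Z_0·R_L) = √(50 × 103) = √5150
λ = 0.95·c/f = 0.1 m, so l = λ/4 = 0.025 m

Z_qwt ≈ 71.8 Ω; length ≈ 2.5 cm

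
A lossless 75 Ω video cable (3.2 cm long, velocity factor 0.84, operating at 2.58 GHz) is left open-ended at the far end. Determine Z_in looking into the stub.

λ = v/f = 0.84·c / 2.58 GHz = 0.0977 m
βl = 2π·l/λ = 2π × 0.328 = 118°
tan(βl) = -1.89
For an open-ended stub, Z_in = −jZ_0·cot(βl) = −jZ_0/tan(βl)

Z_in ≈ +j39.8 Ω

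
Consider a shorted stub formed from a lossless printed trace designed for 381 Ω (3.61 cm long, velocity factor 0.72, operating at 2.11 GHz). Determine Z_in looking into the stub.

λ = v/f = 0.72·c / 2.11 GHz = 0.102 m
βl = 2π·l/λ = 2π × 0.353 = 127°
tan(βl) = -1.33
For a shorted stub, Z_in = jZ_0·tan(βl)

Z_in ≈ −j506 Ω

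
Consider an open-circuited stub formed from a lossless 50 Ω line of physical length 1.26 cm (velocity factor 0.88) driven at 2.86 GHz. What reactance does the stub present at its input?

λ = v/f = 0.88·c / 2.86 GHz = 0.0923 m
βl = 2π·l/λ = 2π × 0.136 = 49.1°
tan(βl) = 1.16
For an open-circuited stub, Z_in = −jZ_0·cot(βl) = −jZ_0/tan(βl)

X_in ≈ -43.3 Ω (capacitive)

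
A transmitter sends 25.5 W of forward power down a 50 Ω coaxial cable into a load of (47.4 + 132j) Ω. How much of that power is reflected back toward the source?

P_reflected ≈ 16.5 W

|Γ| = |(-2.6 + j132)/(97.4 + j132)| = 0.805
|Γ|² = 0.648
P_refl = |Γ|²·P_inc = 16.5 W, P_del = (1 − |Γ|²)·P_inc = 8.98 W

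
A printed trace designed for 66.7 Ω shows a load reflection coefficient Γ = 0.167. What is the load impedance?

Z_L ≈ 93.4 Ω

Z_L = Z_0·(1 + Γ)/(1 − Γ) = 66.7·(1.17)/(0.833)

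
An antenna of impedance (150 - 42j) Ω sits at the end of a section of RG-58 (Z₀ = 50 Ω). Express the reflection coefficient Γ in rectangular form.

Γ = (Z_L − Z_0)/(Z_L + Z_0) = (100 − j42)/(200 − j42)

Γ ≈ 0.521 − j0.101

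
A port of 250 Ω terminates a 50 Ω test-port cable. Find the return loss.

Γ = (250 − 50)/(250 + 50) = 0.667
RL = −20·log₁₀|Γ| = −20·log₁₀(0.667)

RL ≈ 3.52 dB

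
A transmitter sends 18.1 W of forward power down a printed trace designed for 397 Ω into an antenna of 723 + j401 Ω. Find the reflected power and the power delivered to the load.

|Γ| = |(326 + j401)/(1120 + j401)| = 0.434
|Γ|² = 0.189
P_refl = |Γ|²·P_inc = 3.42 W, P_del = (1 − |Γ|²)·P_inc = 14.7 W

P_reflected ≈ 3.42 W; P_delivered ≈ 14.7 W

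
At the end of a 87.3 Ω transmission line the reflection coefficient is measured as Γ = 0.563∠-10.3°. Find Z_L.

Z_L ≈ 285 − j84.1 Ω

Z_L = Z_0·(1 + Γ)/(1 − Γ) = 87.3·(1.55 − j0.101)/(0.446 + j0.101)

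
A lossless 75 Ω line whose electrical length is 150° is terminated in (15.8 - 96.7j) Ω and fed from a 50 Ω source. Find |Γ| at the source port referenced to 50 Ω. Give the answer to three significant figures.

|Γ| ≈ 0.9

tan(βl) = -0.577
Z_in = Z_0·(Z_L + jZ_0·tanβl)/(Z_0 + jZ_L·tanβl) = 263 − j423 Ω
Γ_s = (Z_in − Z_s)/(Z_in + Z_s) = (213 − j423)/(313 − j423), |Γ_s| = 0.9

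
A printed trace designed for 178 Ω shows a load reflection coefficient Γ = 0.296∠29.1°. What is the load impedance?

Z_L ≈ 285 + j89.9 Ω

Z_L = Z_0·(1 + Γ)/(1 − Γ) = 178·(1.26 + j0.144)/(0.741 − j0.144)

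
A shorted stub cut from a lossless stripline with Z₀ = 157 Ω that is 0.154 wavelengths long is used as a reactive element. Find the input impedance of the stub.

βl = 2π × 0.154 = 55.4°
tan(βl) = 1.45
For a shorted stub, Z_in = jZ_0·tan(βl)

Z_in ≈ +j228 Ω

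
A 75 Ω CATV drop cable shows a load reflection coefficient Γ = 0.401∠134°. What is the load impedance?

Z_L = Z_0·(1 + Γ)/(1 − Γ) = 75·(0.721 + j0.288)/(1.28 − j0.288)

Z_L ≈ 36.6 + j25.2 Ω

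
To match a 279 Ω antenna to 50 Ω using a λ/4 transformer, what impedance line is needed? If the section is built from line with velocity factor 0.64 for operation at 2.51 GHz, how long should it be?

Z_qwt = √(Z_0·R_L) = √(50 × 279) = √13950
λ = 0.64·c/f = 0.0765 m, so l = λ/4 = 0.0191 m

Z_qwt ≈ 118 Ω; length ≈ 1.91 cm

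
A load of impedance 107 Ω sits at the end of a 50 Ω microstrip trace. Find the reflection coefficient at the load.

Γ = (Z_L − Z_0)/(Z_L + Z_0) = (107 − 50)/(107 + 50) = 57/157

Γ = 0.363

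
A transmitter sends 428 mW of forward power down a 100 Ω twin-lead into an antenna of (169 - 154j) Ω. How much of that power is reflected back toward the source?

|Γ| = |(69 − j154)/(269 − j154)| = 0.544
|Γ|² = 0.296
P_refl = |Γ|²·P_inc = 127 mW, P_del = (1 − |Γ|²)·P_inc = 301 mW

P_reflected ≈ 127 mW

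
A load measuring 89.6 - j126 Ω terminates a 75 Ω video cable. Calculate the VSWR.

VSWR ≈ 4.15

Γ = (Z_L − Z_0)/(Z_L + Z_0) = (14.6 − j126)/(164.6 − j126)
|Γ| = 127/207 = 0.612
VSWR = (1 + |Γ|)/(1 − |Γ|) = 1.61/0.388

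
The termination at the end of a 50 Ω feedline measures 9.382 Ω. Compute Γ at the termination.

Γ = -0.684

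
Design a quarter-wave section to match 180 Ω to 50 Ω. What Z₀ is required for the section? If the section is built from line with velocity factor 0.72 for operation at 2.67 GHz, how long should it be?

Z_qwt ≈ 94.9 Ω; length ≈ 2.02 cm

Z_qwt = √(Z_0·R_L) = √(50 × 180) = √9000
λ = 0.72·c/f = 0.0809 m, so l = λ/4 = 0.0202 m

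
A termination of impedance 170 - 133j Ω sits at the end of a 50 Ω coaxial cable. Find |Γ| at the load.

Γ = (Z_L − Z_0)/(Z_L + Z_0) = (120 − j133)/(220 − j133)
|Γ| = 179/257

|Γ| ≈ 0.697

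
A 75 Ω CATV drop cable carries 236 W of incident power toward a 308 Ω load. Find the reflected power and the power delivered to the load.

P_reflected ≈ 87.3 W; P_delivered ≈ 149 W

Γ = (308 − 75)/(308 + 75) = 0.608
|Γ|² = 0.37
P_refl = |Γ|²·P_inc = 87.3 W, P_del = (1 − |Γ|²)·P_inc = 149 W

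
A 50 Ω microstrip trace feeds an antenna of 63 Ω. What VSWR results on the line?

For a purely resistive load, VSWR = R_L/Z_0 or Z_0/R_L (whichever > 1) = 63/50

VSWR ≈ 1.26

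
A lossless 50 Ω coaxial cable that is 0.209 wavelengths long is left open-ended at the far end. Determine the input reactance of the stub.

βl = 2π × 0.209 = 75.2°
tan(βl) = 3.8
For an open-ended stub, Z_in = −jZ_0·cot(βl) = −jZ_0/tan(βl)

X_in ≈ -13.2 Ω (capacitive)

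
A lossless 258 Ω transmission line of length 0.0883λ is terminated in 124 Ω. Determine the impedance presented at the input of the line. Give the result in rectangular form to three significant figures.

Z_in ≈ 158 + j113 Ω

βl = 2π × 0.0883 = 31.8°
tan(βl) = tan(31.8°) = 0.62
Z_in = Z_0·(Z_L + jZ_0·tanβl)/(Z_0 + jZ_L·tanβl)
     = 258·(124 + j160)/(258 + j76.8)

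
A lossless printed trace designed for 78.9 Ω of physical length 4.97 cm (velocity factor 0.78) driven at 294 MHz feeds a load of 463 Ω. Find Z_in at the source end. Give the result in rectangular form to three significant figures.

Z_in ≈ 78.6 − j158 Ω

λ = v/f = 0.78·c / 294 MHz = 0.796 m
βl = 2π·l/λ = 2π × 0.0624 = 22.5°
tan(βl) = tan(22.5°) = 0.414
Z_in = Z_0·(Z_L + jZ_0·tanβl)/(Z_0 + jZ_L·tanβl)
     = 78.9·(463 + j32.6)/(78.9 + j192)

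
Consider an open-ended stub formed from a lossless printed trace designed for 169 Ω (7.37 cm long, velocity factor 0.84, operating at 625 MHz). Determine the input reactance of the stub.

X_in ≈ -75.9 Ω (capacitive)

λ = v/f = 0.84·c / 625 MHz = 0.403 m
βl = 2π·l/λ = 2π × 0.183 = 65.8°
tan(βl) = 2.23
For an open-ended stub, Z_in = −jZ_0·cot(βl) = −jZ_0/tan(βl)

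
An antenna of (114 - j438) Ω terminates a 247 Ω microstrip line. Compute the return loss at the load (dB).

RL ≈ 1.87 dB

Γ = (-133 − j438)/(361 − j438), |Γ| = 0.806
RL = −20·log₁₀|Γ| = −20·log₁₀(0.806)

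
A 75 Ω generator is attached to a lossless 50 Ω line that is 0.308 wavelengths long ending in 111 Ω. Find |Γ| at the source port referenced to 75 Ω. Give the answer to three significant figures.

βl = 2π × 0.308 = 111°
tan(βl) = -2.62
Z_in = Z_0·(Z_L + jZ_0·tanβl)/(Z_0 + jZ_L·tanβl) = 25.1 + j14.8 Ω
Γ_s = (Z_in − Z_s)/(Z_in + Z_s) = (-49.9 + j14.8)/(100 + j14.8), |Γ_s| = 0.515

|Γ| ≈ 0.515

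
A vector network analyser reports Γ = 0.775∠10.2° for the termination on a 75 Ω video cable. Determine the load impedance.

Z_L = Z_0·(1 + Γ)/(1 − Γ) = 75·(1.76 + j0.137)/(0.237 − j0.137)

Z_L ≈ 399 + j274 Ω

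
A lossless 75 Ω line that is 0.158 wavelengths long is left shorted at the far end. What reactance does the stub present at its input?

X_in ≈ 115 Ω (inductive)

βl = 2π × 0.158 = 56.9°
tan(βl) = 1.53
For a shorted stub, Z_in = jZ_0·tan(βl)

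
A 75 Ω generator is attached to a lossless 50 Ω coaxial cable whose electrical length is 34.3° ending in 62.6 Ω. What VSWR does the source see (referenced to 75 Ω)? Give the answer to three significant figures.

VSWR ≈ 1.47

tan(βl) = 0.682
Z_in = Z_0·(Z_L + jZ_0·tanβl)/(Z_0 + jZ_L·tanβl) = 53 − j11.2 Ω
Γ_s = (Z_in − Z_s)/(Z_in + Z_s) = (-22 − j11.2)/(128 − j11.2), |Γ_s| = 0.192
VSWR = (1 + |Γ_s|)/(1 − |Γ_s|)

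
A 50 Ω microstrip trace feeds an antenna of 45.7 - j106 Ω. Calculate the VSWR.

VSWR ≈ 6.78

Γ = (Z_L − Z_0)/(Z_L + Z_0) = (-4.3 − j106)/(95.7 − j106)
|Γ| = 106/143 = 0.743
VSWR = (1 + |Γ|)/(1 − |Γ|) = 1.74/0.257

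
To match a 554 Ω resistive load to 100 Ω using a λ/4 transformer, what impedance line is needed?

Z_qwt ≈ 235 Ω

Z_qwt = √(Z_0·R_L) = √(100 × 554) = √55400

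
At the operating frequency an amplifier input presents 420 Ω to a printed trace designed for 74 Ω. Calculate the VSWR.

VSWR ≈ 5.68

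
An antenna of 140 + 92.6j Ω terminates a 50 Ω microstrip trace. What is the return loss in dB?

Γ = (90 + j92.6)/(190 + j92.6), |Γ| = 0.611
RL = −20·log₁₀|Γ| = −20·log₁₀(0.611)

RL ≈ 4.28 dB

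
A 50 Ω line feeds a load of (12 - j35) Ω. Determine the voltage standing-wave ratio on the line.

Γ = (Z_L − Z_0)/(Z_L + Z_0) = (-38 − j35)/(62 − j35)
|Γ| = 51.7/71.2 = 0.726
VSWR = (1 + |Γ|)/(1 − |Γ|) = 1.73/0.274

VSWR ≈ 6.29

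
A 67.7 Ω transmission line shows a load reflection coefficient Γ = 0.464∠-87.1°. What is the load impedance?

Z_L ≈ 45.5 − j53.7 Ω

Z_L = Z_0·(1 + Γ)/(1 − Γ) = 67.7·(1.02 − j0.463)/(0.977 + j0.463)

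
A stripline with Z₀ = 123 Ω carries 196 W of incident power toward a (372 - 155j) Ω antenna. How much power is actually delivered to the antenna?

P_delivered ≈ 133 W

|Γ| = |(249 − j155)/(495 − j155)| = 0.565
|Γ|² = 0.32
P_refl = |Γ|²·P_inc = 62.7 W, P_del = (1 − |Γ|²)·P_inc = 133 W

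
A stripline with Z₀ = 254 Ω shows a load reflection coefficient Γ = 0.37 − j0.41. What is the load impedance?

Z_L = Z_0·(1 + Γ)/(1 − Γ) = 254·(1.37 − j0.41)/(0.63 + j0.41)

Z_L ≈ 312 − j369 Ω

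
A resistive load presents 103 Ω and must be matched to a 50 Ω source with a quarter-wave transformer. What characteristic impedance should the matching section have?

Z_qwt ≈ 71.8 Ω

Z_qwt = √(Z_0·R_L) = √(50 × 103) = √5150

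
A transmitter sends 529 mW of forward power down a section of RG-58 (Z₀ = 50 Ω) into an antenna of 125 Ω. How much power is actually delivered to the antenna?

P_delivered ≈ 432 mW

Γ = (125 − 50)/(125 + 50) = 0.429
|Γ|² = 0.184
P_refl = |Γ|²·P_inc = 97.2 mW, P_del = (1 − |Γ|²)·P_inc = 432 mW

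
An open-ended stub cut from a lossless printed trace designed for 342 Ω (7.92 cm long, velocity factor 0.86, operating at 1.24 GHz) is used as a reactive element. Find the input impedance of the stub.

λ = v/f = 0.86·c / 1.24 GHz = 0.208 m
βl = 2π·l/λ = 2π × 0.381 = 137°
tan(βl) = -0.931
For an open-ended stub, Z_in = −jZ_0·cot(βl) = −jZ_0/tan(βl)

Z_in ≈ +j367 Ω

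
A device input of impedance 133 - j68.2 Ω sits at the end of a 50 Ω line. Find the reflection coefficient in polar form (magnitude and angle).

Γ ≈ 0.55 ∠ -19°

Γ = (Z_L − Z_0)/(Z_L + Z_0) = (83 − j68.2)/(183 − j68.2)
|Γ| = 107/195 = 0.55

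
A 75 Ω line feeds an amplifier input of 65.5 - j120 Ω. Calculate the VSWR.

VSWR ≈ 4.74

Γ = (Z_L − Z_0)/(Z_L + Z_0) = (-9.5 − j120)/(140.5 − j120)
|Γ| = 120/185 = 0.651
VSWR = (1 + |Γ|)/(1 − |Γ|) = 1.65/0.349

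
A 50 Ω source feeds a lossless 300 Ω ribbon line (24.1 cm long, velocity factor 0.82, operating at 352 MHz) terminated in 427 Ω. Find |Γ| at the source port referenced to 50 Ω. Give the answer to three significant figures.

λ = v/f = 0.82·c / 352 MHz = 0.699 m
βl = 2π·l/λ = 2π × 0.345 = 124°
tan(βl) = -1.47
Z_in = Z_0·(Z_L + jZ_0·tanβl)/(Z_0 + jZ_L·tanβl) = 251 + j84 Ω
Γ_s = (Z_in − Z_s)/(Z_in + Z_s) = (201 + j84)/(301 + j84), |Γ_s| = 0.697

|Γ| ≈ 0.697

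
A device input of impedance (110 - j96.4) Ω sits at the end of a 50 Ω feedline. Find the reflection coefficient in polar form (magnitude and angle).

Γ ≈ 0.608 ∠ -27°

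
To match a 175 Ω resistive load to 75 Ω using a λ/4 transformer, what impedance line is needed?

Z_qwt ≈ 115 Ω

Z_qwt = √(Z_0·R_L) = √(75 × 175) = √13120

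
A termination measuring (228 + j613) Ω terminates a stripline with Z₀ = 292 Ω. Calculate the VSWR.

Γ = (Z_L − Z_0)/(Z_L + Z_0) = (-64 + j613)/(520 + j613)
|Γ| = 616/804 = 0.767
VSWR = (1 + |Γ|)/(1 − |Γ|) = 1.77/0.233

VSWR ≈ 7.57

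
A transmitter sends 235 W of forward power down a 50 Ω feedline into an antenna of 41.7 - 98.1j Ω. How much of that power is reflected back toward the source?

|Γ| = |(-8.3 − j98.1)/(91.7 − j98.1)| = 0.733
|Γ|² = 0.538
P_refl = |Γ|²·P_inc = 126 W, P_del = (1 − |Γ|²)·P_inc = 109 W

P_reflected ≈ 126 W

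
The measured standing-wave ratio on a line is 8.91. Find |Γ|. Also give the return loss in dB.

|Γ| = (S − 1)/(S + 1) = (8.91 − 1)/(8.91 + 1) = 7.91/9.91
RL = −20·log₁₀|Γ| = −20·log₁₀(0.798)

|Γ| ≈ 0.798; return loss ≈ 1.96 dB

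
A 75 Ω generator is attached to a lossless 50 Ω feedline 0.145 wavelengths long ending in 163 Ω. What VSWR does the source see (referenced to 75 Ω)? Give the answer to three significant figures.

βl = 2π × 0.145 = 52.2°
tan(βl) = 1.29
Z_in = Z_0·(Z_L + jZ_0·tanβl)/(Z_0 + jZ_L·tanβl) = 23.2 − j33.3 Ω
Γ_s = (Z_in − Z_s)/(Z_in + Z_s) = (-51.8 − j33.3)/(98.2 − j33.3), |Γ_s| = 0.593
VSWR = (1 + |Γ_s|)/(1 − |Γ_s|)

VSWR ≈ 3.91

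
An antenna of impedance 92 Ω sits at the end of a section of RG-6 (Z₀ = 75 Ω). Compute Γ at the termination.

Γ = 0.102

Γ = (Z_L − Z_0)/(Z_L + Z_0) = (92 − 75)/(92 + 75) = 17/167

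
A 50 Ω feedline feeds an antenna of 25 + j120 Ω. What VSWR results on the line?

Γ = (Z_L − Z_0)/(Z_L + Z_0) = (-25 + j120)/(75 + j120)
|Γ| = 123/142 = 0.866
VSWR = (1 + |Γ|)/(1 − |Γ|) = 1.87/0.134

VSWR ≈ 13.9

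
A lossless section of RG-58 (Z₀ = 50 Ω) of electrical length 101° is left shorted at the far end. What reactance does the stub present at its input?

tan(βl) = -5.14
For a shorted stub, Z_in = jZ_0·tan(βl)

X_in ≈ -257 Ω (capacitive)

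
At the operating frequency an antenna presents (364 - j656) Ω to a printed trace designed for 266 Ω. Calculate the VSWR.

Γ = (Z_L − Z_0)/(Z_L + Z_0) = (98 − j656)/(630 − j656)
|Γ| = 663/910 = 0.729
VSWR = (1 + |Γ|)/(1 − |Γ|) = 1.73/0.271

VSWR ≈ 6.39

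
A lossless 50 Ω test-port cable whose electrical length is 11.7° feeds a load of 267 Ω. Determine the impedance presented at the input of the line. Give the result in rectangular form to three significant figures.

Z_in ≈ 125 − j128 Ω

tan(βl) = tan(11.7°) = 0.207
Z_in = Z_0·(Z_L + jZ_0·tanβl)/(Z_0 + jZ_L·tanβl)
     = 50·(267 + j10.4)/(50 + j55.3)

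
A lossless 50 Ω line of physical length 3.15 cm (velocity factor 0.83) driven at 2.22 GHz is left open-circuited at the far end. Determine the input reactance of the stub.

λ = v/f = 0.83·c / 2.22 GHz = 0.112 m
βl = 2π·l/λ = 2π × 0.281 = 101°
tan(βl) = -5.1
For an open-circuited stub, Z_in = −jZ_0·cot(βl) = −jZ_0/tan(βl)

X_in ≈ 9.81 Ω (inductive)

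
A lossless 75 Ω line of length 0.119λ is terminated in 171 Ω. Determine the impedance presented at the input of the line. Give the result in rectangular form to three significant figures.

βl = 2π × 0.119 = 42.8°
tan(βl) = tan(42.8°) = 0.927
Z_in = Z_0·(Z_L + jZ_0·tanβl)/(Z_0 + jZ_L·tanβl)
     = 75·(171 + j69.5)/(75 + j159)

Z_in ≈ 58.1 − j53.4 Ω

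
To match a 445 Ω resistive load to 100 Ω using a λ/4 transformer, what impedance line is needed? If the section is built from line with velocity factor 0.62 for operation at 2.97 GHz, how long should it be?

Z_qwt ≈ 211 Ω; length ≈ 1.57 cm

Z_qwt = √(Z_0·R_L) = √(100 × 445) = √44500
λ = 0.62·c/f = 0.0626 m, so l = λ/4 = 0.0157 m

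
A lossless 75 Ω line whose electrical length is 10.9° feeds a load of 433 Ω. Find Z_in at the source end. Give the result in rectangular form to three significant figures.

Z_in ≈ 201 − j209 Ω

tan(βl) = tan(10.9°) = 0.193
Z_in = Z_0·(Z_L + jZ_0·tanβl)/(Z_0 + jZ_L·tanβl)
     = 75·(433 + j14.4)/(75 + j83.4)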